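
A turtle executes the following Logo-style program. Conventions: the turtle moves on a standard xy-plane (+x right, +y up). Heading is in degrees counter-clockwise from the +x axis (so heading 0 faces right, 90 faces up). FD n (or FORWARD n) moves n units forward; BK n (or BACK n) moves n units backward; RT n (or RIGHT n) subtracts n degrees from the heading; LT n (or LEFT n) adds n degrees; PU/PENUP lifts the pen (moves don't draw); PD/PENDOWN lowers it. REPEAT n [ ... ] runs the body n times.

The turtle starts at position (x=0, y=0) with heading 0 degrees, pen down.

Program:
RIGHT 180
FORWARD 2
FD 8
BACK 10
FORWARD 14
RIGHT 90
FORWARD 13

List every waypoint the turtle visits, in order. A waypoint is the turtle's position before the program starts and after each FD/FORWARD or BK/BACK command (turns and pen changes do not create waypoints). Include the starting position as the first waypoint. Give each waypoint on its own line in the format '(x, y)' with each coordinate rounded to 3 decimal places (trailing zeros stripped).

Executing turtle program step by step:
Start: pos=(0,0), heading=0, pen down
RT 180: heading 0 -> 180
FD 2: (0,0) -> (-2,0) [heading=180, draw]
FD 8: (-2,0) -> (-10,0) [heading=180, draw]
BK 10: (-10,0) -> (0,0) [heading=180, draw]
FD 14: (0,0) -> (-14,0) [heading=180, draw]
RT 90: heading 180 -> 90
FD 13: (-14,0) -> (-14,13) [heading=90, draw]
Final: pos=(-14,13), heading=90, 5 segment(s) drawn
Waypoints (6 total):
(0, 0)
(-2, 0)
(-10, 0)
(0, 0)
(-14, 0)
(-14, 13)

Answer: (0, 0)
(-2, 0)
(-10, 0)
(0, 0)
(-14, 0)
(-14, 13)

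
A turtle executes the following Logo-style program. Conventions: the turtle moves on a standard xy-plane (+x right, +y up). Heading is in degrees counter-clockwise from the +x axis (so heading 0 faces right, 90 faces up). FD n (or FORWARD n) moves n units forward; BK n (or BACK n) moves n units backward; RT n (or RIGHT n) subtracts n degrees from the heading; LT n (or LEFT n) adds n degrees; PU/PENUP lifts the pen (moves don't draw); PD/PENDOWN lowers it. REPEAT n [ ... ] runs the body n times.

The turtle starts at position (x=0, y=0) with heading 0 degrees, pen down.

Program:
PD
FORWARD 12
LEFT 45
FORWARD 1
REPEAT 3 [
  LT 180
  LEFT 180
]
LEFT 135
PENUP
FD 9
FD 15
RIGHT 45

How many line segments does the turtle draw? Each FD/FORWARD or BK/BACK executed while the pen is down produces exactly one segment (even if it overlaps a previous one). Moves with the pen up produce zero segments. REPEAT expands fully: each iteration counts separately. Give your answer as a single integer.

Answer: 2

Derivation:
Executing turtle program step by step:
Start: pos=(0,0), heading=0, pen down
PD: pen down
FD 12: (0,0) -> (12,0) [heading=0, draw]
LT 45: heading 0 -> 45
FD 1: (12,0) -> (12.707,0.707) [heading=45, draw]
REPEAT 3 [
  -- iteration 1/3 --
  LT 180: heading 45 -> 225
  LT 180: heading 225 -> 45
  -- iteration 2/3 --
  LT 180: heading 45 -> 225
  LT 180: heading 225 -> 45
  -- iteration 3/3 --
  LT 180: heading 45 -> 225
  LT 180: heading 225 -> 45
]
LT 135: heading 45 -> 180
PU: pen up
FD 9: (12.707,0.707) -> (3.707,0.707) [heading=180, move]
FD 15: (3.707,0.707) -> (-11.293,0.707) [heading=180, move]
RT 45: heading 180 -> 135
Final: pos=(-11.293,0.707), heading=135, 2 segment(s) drawn
Segments drawn: 2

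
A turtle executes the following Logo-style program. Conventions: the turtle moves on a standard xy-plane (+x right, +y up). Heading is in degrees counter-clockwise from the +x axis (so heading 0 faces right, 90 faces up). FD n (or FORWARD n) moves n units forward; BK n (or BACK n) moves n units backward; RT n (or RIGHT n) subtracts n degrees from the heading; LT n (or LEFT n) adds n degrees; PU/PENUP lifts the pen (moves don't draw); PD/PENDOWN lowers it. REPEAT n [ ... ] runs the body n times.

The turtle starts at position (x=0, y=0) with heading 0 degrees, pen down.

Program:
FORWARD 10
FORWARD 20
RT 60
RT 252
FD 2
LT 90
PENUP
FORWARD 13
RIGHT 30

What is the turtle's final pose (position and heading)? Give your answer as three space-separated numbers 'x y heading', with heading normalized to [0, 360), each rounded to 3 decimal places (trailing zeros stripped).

Executing turtle program step by step:
Start: pos=(0,0), heading=0, pen down
FD 10: (0,0) -> (10,0) [heading=0, draw]
FD 20: (10,0) -> (30,0) [heading=0, draw]
RT 60: heading 0 -> 300
RT 252: heading 300 -> 48
FD 2: (30,0) -> (31.338,1.486) [heading=48, draw]
LT 90: heading 48 -> 138
PU: pen up
FD 13: (31.338,1.486) -> (21.677,10.185) [heading=138, move]
RT 30: heading 138 -> 108
Final: pos=(21.677,10.185), heading=108, 3 segment(s) drawn

Answer: 21.677 10.185 108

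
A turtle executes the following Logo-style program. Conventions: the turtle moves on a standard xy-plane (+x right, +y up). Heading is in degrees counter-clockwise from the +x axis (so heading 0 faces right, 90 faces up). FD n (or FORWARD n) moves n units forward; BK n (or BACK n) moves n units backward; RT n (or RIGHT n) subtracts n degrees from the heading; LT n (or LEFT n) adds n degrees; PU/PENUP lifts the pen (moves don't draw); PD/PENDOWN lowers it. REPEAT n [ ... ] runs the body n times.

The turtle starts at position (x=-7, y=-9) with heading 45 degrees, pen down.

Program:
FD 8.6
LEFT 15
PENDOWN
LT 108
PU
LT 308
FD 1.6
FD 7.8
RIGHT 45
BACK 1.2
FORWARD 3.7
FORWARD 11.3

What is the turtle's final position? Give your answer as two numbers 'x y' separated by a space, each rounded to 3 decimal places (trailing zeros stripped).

Answer: -0.547 18.578

Derivation:
Executing turtle program step by step:
Start: pos=(-7,-9), heading=45, pen down
FD 8.6: (-7,-9) -> (-0.919,-2.919) [heading=45, draw]
LT 15: heading 45 -> 60
PD: pen down
LT 108: heading 60 -> 168
PU: pen up
LT 308: heading 168 -> 116
FD 1.6: (-0.919,-2.919) -> (-1.62,-1.481) [heading=116, move]
FD 7.8: (-1.62,-1.481) -> (-5.04,5.53) [heading=116, move]
RT 45: heading 116 -> 71
BK 1.2: (-5.04,5.53) -> (-5.43,4.395) [heading=71, move]
FD 3.7: (-5.43,4.395) -> (-4.226,7.894) [heading=71, move]
FD 11.3: (-4.226,7.894) -> (-0.547,18.578) [heading=71, move]
Final: pos=(-0.547,18.578), heading=71, 1 segment(s) drawn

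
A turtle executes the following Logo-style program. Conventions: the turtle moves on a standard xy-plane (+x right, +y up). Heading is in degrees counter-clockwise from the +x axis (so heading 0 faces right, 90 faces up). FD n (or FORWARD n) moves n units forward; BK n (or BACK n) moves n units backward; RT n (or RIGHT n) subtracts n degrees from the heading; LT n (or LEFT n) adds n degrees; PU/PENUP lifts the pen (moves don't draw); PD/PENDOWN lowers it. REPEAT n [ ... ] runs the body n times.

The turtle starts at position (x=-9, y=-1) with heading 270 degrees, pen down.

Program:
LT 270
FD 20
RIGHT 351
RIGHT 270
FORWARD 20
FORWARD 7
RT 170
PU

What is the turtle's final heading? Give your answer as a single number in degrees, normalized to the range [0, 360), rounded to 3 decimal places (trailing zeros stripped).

Executing turtle program step by step:
Start: pos=(-9,-1), heading=270, pen down
LT 270: heading 270 -> 180
FD 20: (-9,-1) -> (-29,-1) [heading=180, draw]
RT 351: heading 180 -> 189
RT 270: heading 189 -> 279
FD 20: (-29,-1) -> (-25.871,-20.754) [heading=279, draw]
FD 7: (-25.871,-20.754) -> (-24.776,-27.668) [heading=279, draw]
RT 170: heading 279 -> 109
PU: pen up
Final: pos=(-24.776,-27.668), heading=109, 3 segment(s) drawn

Answer: 109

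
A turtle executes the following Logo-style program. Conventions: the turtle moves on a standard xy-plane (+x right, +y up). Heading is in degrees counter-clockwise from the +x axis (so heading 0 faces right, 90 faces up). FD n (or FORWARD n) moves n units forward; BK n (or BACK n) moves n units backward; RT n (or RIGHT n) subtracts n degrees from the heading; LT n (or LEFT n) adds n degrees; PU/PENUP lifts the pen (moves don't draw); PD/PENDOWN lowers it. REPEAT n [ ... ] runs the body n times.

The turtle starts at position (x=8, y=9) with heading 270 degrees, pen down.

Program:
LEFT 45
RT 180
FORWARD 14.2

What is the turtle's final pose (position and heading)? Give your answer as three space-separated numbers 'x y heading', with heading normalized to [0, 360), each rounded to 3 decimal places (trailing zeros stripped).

Answer: -2.041 19.041 135

Derivation:
Executing turtle program step by step:
Start: pos=(8,9), heading=270, pen down
LT 45: heading 270 -> 315
RT 180: heading 315 -> 135
FD 14.2: (8,9) -> (-2.041,19.041) [heading=135, draw]
Final: pos=(-2.041,19.041), heading=135, 1 segment(s) drawn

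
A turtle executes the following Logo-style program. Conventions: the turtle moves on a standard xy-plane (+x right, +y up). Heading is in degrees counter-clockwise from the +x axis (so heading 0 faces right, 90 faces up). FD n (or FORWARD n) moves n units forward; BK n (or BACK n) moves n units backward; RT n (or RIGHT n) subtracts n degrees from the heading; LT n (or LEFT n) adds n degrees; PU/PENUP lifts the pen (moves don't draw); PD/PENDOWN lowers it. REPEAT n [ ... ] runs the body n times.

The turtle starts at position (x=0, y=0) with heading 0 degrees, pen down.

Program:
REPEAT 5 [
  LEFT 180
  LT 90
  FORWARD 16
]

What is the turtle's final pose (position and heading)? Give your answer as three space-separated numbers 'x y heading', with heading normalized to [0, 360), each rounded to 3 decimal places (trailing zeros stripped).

Executing turtle program step by step:
Start: pos=(0,0), heading=0, pen down
REPEAT 5 [
  -- iteration 1/5 --
  LT 180: heading 0 -> 180
  LT 90: heading 180 -> 270
  FD 16: (0,0) -> (0,-16) [heading=270, draw]
  -- iteration 2/5 --
  LT 180: heading 270 -> 90
  LT 90: heading 90 -> 180
  FD 16: (0,-16) -> (-16,-16) [heading=180, draw]
  -- iteration 3/5 --
  LT 180: heading 180 -> 0
  LT 90: heading 0 -> 90
  FD 16: (-16,-16) -> (-16,0) [heading=90, draw]
  -- iteration 4/5 --
  LT 180: heading 90 -> 270
  LT 90: heading 270 -> 0
  FD 16: (-16,0) -> (0,0) [heading=0, draw]
  -- iteration 5/5 --
  LT 180: heading 0 -> 180
  LT 90: heading 180 -> 270
  FD 16: (0,0) -> (0,-16) [heading=270, draw]
]
Final: pos=(0,-16), heading=270, 5 segment(s) drawn

Answer: 0 -16 270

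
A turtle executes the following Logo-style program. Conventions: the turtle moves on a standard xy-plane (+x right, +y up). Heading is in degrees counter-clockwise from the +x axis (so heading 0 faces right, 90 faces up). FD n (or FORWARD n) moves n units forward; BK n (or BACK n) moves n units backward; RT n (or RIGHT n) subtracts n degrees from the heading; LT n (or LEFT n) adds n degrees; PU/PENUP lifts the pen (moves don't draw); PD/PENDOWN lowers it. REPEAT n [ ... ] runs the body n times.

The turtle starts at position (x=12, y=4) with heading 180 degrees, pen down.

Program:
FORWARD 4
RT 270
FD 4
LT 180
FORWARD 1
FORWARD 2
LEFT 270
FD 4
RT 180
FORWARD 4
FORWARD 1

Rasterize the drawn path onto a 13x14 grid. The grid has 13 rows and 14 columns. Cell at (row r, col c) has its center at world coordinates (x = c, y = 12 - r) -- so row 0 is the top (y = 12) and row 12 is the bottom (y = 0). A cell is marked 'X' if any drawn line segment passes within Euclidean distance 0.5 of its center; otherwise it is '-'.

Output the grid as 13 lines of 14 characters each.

Answer: --------------
--------------
--------------
--------------
--------------
--------------
--------------
--------------
--------XXXXX-
-------XXXXXX-
--------X-----
--------X-----
--------X-----

Derivation:
Segment 0: (12,4) -> (8,4)
Segment 1: (8,4) -> (8,0)
Segment 2: (8,0) -> (8,1)
Segment 3: (8,1) -> (8,3)
Segment 4: (8,3) -> (12,3)
Segment 5: (12,3) -> (8,3)
Segment 6: (8,3) -> (7,3)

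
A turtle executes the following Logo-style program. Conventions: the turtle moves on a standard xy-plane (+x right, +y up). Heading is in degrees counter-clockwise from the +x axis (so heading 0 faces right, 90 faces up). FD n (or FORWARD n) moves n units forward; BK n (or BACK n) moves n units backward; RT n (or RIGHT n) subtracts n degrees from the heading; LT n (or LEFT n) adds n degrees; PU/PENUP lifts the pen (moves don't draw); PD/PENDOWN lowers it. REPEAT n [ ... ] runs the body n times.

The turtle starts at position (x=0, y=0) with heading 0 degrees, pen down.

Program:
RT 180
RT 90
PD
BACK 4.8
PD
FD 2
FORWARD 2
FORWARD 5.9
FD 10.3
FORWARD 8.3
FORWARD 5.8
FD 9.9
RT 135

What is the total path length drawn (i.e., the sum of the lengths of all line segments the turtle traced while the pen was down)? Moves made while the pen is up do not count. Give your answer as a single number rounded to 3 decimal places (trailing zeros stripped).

Answer: 49

Derivation:
Executing turtle program step by step:
Start: pos=(0,0), heading=0, pen down
RT 180: heading 0 -> 180
RT 90: heading 180 -> 90
PD: pen down
BK 4.8: (0,0) -> (0,-4.8) [heading=90, draw]
PD: pen down
FD 2: (0,-4.8) -> (0,-2.8) [heading=90, draw]
FD 2: (0,-2.8) -> (0,-0.8) [heading=90, draw]
FD 5.9: (0,-0.8) -> (0,5.1) [heading=90, draw]
FD 10.3: (0,5.1) -> (0,15.4) [heading=90, draw]
FD 8.3: (0,15.4) -> (0,23.7) [heading=90, draw]
FD 5.8: (0,23.7) -> (0,29.5) [heading=90, draw]
FD 9.9: (0,29.5) -> (0,39.4) [heading=90, draw]
RT 135: heading 90 -> 315
Final: pos=(0,39.4), heading=315, 8 segment(s) drawn

Segment lengths:
  seg 1: (0,0) -> (0,-4.8), length = 4.8
  seg 2: (0,-4.8) -> (0,-2.8), length = 2
  seg 3: (0,-2.8) -> (0,-0.8), length = 2
  seg 4: (0,-0.8) -> (0,5.1), length = 5.9
  seg 5: (0,5.1) -> (0,15.4), length = 10.3
  seg 6: (0,15.4) -> (0,23.7), length = 8.3
  seg 7: (0,23.7) -> (0,29.5), length = 5.8
  seg 8: (0,29.5) -> (0,39.4), length = 9.9
Total = 49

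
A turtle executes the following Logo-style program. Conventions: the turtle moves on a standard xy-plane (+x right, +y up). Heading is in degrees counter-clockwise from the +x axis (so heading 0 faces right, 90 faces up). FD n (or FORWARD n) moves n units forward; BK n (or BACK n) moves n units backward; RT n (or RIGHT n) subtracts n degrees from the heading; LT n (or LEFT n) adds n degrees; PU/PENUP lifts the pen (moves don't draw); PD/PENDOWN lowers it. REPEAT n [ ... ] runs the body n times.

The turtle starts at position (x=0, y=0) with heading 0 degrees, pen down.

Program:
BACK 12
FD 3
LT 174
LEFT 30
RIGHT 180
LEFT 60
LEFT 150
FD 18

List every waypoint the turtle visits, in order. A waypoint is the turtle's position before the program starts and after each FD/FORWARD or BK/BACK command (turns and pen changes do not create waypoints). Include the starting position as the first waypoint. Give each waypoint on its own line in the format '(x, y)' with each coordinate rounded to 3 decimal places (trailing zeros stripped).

Executing turtle program step by step:
Start: pos=(0,0), heading=0, pen down
BK 12: (0,0) -> (-12,0) [heading=0, draw]
FD 3: (-12,0) -> (-9,0) [heading=0, draw]
LT 174: heading 0 -> 174
LT 30: heading 174 -> 204
RT 180: heading 204 -> 24
LT 60: heading 24 -> 84
LT 150: heading 84 -> 234
FD 18: (-9,0) -> (-19.58,-14.562) [heading=234, draw]
Final: pos=(-19.58,-14.562), heading=234, 3 segment(s) drawn
Waypoints (4 total):
(0, 0)
(-12, 0)
(-9, 0)
(-19.58, -14.562)

Answer: (0, 0)
(-12, 0)
(-9, 0)
(-19.58, -14.562)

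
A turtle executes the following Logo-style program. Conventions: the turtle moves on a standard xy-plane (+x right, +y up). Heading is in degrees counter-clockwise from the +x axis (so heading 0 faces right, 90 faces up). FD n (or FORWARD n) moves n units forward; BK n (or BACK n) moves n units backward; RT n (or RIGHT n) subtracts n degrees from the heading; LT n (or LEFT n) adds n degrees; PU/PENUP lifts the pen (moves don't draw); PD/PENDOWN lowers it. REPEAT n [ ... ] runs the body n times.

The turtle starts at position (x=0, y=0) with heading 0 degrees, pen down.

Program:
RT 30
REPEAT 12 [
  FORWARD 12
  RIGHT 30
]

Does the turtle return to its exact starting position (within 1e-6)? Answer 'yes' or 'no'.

Executing turtle program step by step:
Start: pos=(0,0), heading=0, pen down
RT 30: heading 0 -> 330
REPEAT 12 [
  -- iteration 1/12 --
  FD 12: (0,0) -> (10.392,-6) [heading=330, draw]
  RT 30: heading 330 -> 300
  -- iteration 2/12 --
  FD 12: (10.392,-6) -> (16.392,-16.392) [heading=300, draw]
  RT 30: heading 300 -> 270
  -- iteration 3/12 --
  FD 12: (16.392,-16.392) -> (16.392,-28.392) [heading=270, draw]
  RT 30: heading 270 -> 240
  -- iteration 4/12 --
  FD 12: (16.392,-28.392) -> (10.392,-38.785) [heading=240, draw]
  RT 30: heading 240 -> 210
  -- iteration 5/12 --
  FD 12: (10.392,-38.785) -> (0,-44.785) [heading=210, draw]
  RT 30: heading 210 -> 180
  -- iteration 6/12 --
  FD 12: (0,-44.785) -> (-12,-44.785) [heading=180, draw]
  RT 30: heading 180 -> 150
  -- iteration 7/12 --
  FD 12: (-12,-44.785) -> (-22.392,-38.785) [heading=150, draw]
  RT 30: heading 150 -> 120
  -- iteration 8/12 --
  FD 12: (-22.392,-38.785) -> (-28.392,-28.392) [heading=120, draw]
  RT 30: heading 120 -> 90
  -- iteration 9/12 --
  FD 12: (-28.392,-28.392) -> (-28.392,-16.392) [heading=90, draw]
  RT 30: heading 90 -> 60
  -- iteration 10/12 --
  FD 12: (-28.392,-16.392) -> (-22.392,-6) [heading=60, draw]
  RT 30: heading 60 -> 30
  -- iteration 11/12 --
  FD 12: (-22.392,-6) -> (-12,0) [heading=30, draw]
  RT 30: heading 30 -> 0
  -- iteration 12/12 --
  FD 12: (-12,0) -> (0,0) [heading=0, draw]
  RT 30: heading 0 -> 330
]
Final: pos=(0,0), heading=330, 12 segment(s) drawn

Start position: (0, 0)
Final position: (0, 0)
Distance = 0; < 1e-6 -> CLOSED

Answer: yes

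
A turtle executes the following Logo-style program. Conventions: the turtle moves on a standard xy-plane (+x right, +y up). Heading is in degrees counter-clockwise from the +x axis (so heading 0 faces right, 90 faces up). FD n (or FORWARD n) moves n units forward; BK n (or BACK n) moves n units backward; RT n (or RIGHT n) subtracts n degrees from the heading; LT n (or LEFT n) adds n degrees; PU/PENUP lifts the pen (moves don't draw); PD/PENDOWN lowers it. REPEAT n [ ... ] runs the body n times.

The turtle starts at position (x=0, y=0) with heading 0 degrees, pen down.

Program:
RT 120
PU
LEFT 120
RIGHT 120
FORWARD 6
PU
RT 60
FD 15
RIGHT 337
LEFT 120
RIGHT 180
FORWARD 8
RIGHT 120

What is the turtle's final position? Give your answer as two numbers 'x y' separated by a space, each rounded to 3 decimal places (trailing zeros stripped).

Executing turtle program step by step:
Start: pos=(0,0), heading=0, pen down
RT 120: heading 0 -> 240
PU: pen up
LT 120: heading 240 -> 0
RT 120: heading 0 -> 240
FD 6: (0,0) -> (-3,-5.196) [heading=240, move]
PU: pen up
RT 60: heading 240 -> 180
FD 15: (-3,-5.196) -> (-18,-5.196) [heading=180, move]
RT 337: heading 180 -> 203
LT 120: heading 203 -> 323
RT 180: heading 323 -> 143
FD 8: (-18,-5.196) -> (-24.389,-0.382) [heading=143, move]
RT 120: heading 143 -> 23
Final: pos=(-24.389,-0.382), heading=23, 0 segment(s) drawn

Answer: -24.389 -0.382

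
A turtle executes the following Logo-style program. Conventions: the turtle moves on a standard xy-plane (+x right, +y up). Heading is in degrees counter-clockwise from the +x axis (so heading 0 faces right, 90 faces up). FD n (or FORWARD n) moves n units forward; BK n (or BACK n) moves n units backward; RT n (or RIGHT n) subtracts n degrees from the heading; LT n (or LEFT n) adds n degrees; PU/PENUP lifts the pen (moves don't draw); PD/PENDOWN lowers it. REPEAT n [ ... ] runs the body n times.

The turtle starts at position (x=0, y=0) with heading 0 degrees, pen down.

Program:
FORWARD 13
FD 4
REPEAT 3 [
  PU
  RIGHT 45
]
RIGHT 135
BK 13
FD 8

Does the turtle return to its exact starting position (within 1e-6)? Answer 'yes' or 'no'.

Answer: no

Derivation:
Executing turtle program step by step:
Start: pos=(0,0), heading=0, pen down
FD 13: (0,0) -> (13,0) [heading=0, draw]
FD 4: (13,0) -> (17,0) [heading=0, draw]
REPEAT 3 [
  -- iteration 1/3 --
  PU: pen up
  RT 45: heading 0 -> 315
  -- iteration 2/3 --
  PU: pen up
  RT 45: heading 315 -> 270
  -- iteration 3/3 --
  PU: pen up
  RT 45: heading 270 -> 225
]
RT 135: heading 225 -> 90
BK 13: (17,0) -> (17,-13) [heading=90, move]
FD 8: (17,-13) -> (17,-5) [heading=90, move]
Final: pos=(17,-5), heading=90, 2 segment(s) drawn

Start position: (0, 0)
Final position: (17, -5)
Distance = 17.72; >= 1e-6 -> NOT closed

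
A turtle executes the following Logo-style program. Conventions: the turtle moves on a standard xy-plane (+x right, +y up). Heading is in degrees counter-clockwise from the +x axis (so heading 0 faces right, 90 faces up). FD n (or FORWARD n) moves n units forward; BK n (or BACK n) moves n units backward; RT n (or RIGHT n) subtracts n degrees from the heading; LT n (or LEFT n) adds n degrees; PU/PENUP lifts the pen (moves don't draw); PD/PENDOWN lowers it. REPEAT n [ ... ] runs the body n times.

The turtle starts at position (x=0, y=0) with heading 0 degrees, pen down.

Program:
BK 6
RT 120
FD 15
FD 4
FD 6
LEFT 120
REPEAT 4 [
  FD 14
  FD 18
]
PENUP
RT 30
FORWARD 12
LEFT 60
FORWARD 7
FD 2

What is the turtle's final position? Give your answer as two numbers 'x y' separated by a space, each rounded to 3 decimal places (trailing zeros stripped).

Answer: 127.687 -23.151

Derivation:
Executing turtle program step by step:
Start: pos=(0,0), heading=0, pen down
BK 6: (0,0) -> (-6,0) [heading=0, draw]
RT 120: heading 0 -> 240
FD 15: (-6,0) -> (-13.5,-12.99) [heading=240, draw]
FD 4: (-13.5,-12.99) -> (-15.5,-16.454) [heading=240, draw]
FD 6: (-15.5,-16.454) -> (-18.5,-21.651) [heading=240, draw]
LT 120: heading 240 -> 0
REPEAT 4 [
  -- iteration 1/4 --
  FD 14: (-18.5,-21.651) -> (-4.5,-21.651) [heading=0, draw]
  FD 18: (-4.5,-21.651) -> (13.5,-21.651) [heading=0, draw]
  -- iteration 2/4 --
  FD 14: (13.5,-21.651) -> (27.5,-21.651) [heading=0, draw]
  FD 18: (27.5,-21.651) -> (45.5,-21.651) [heading=0, draw]
  -- iteration 3/4 --
  FD 14: (45.5,-21.651) -> (59.5,-21.651) [heading=0, draw]
  FD 18: (59.5,-21.651) -> (77.5,-21.651) [heading=0, draw]
  -- iteration 4/4 --
  FD 14: (77.5,-21.651) -> (91.5,-21.651) [heading=0, draw]
  FD 18: (91.5,-21.651) -> (109.5,-21.651) [heading=0, draw]
]
PU: pen up
RT 30: heading 0 -> 330
FD 12: (109.5,-21.651) -> (119.892,-27.651) [heading=330, move]
LT 60: heading 330 -> 30
FD 7: (119.892,-27.651) -> (125.954,-24.151) [heading=30, move]
FD 2: (125.954,-24.151) -> (127.687,-23.151) [heading=30, move]
Final: pos=(127.687,-23.151), heading=30, 12 segment(s) drawn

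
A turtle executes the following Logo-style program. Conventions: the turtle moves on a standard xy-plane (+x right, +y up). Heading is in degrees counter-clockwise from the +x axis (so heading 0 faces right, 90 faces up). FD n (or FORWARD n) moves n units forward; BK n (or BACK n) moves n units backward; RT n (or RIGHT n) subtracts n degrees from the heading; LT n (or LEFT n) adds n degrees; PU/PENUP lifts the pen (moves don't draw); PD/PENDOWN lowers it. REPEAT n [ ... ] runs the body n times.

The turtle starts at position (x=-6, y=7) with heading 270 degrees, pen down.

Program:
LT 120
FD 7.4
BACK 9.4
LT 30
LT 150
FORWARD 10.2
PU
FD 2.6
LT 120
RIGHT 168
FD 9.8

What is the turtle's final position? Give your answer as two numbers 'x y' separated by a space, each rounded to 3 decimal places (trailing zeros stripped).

Answer: -28.138 2.628

Derivation:
Executing turtle program step by step:
Start: pos=(-6,7), heading=270, pen down
LT 120: heading 270 -> 30
FD 7.4: (-6,7) -> (0.409,10.7) [heading=30, draw]
BK 9.4: (0.409,10.7) -> (-7.732,6) [heading=30, draw]
LT 30: heading 30 -> 60
LT 150: heading 60 -> 210
FD 10.2: (-7.732,6) -> (-16.566,0.9) [heading=210, draw]
PU: pen up
FD 2.6: (-16.566,0.9) -> (-18.817,-0.4) [heading=210, move]
LT 120: heading 210 -> 330
RT 168: heading 330 -> 162
FD 9.8: (-18.817,-0.4) -> (-28.138,2.628) [heading=162, move]
Final: pos=(-28.138,2.628), heading=162, 3 segment(s) drawn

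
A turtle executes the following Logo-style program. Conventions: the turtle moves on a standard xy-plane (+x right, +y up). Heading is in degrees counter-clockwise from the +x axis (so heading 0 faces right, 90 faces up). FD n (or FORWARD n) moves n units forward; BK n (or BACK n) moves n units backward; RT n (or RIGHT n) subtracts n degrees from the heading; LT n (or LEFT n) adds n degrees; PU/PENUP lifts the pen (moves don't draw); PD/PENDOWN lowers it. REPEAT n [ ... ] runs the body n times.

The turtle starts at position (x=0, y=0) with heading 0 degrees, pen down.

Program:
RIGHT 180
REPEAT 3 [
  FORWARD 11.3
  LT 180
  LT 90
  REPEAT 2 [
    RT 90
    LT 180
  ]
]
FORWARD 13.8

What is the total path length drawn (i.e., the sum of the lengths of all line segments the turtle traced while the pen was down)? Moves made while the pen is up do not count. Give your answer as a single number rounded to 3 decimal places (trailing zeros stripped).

Answer: 47.7

Derivation:
Executing turtle program step by step:
Start: pos=(0,0), heading=0, pen down
RT 180: heading 0 -> 180
REPEAT 3 [
  -- iteration 1/3 --
  FD 11.3: (0,0) -> (-11.3,0) [heading=180, draw]
  LT 180: heading 180 -> 0
  LT 90: heading 0 -> 90
  REPEAT 2 [
    -- iteration 1/2 --
    RT 90: heading 90 -> 0
    LT 180: heading 0 -> 180
    -- iteration 2/2 --
    RT 90: heading 180 -> 90
    LT 180: heading 90 -> 270
  ]
  -- iteration 2/3 --
  FD 11.3: (-11.3,0) -> (-11.3,-11.3) [heading=270, draw]
  LT 180: heading 270 -> 90
  LT 90: heading 90 -> 180
  REPEAT 2 [
    -- iteration 1/2 --
    RT 90: heading 180 -> 90
    LT 180: heading 90 -> 270
    -- iteration 2/2 --
    RT 90: heading 270 -> 180
    LT 180: heading 180 -> 0
  ]
  -- iteration 3/3 --
  FD 11.3: (-11.3,-11.3) -> (0,-11.3) [heading=0, draw]
  LT 180: heading 0 -> 180
  LT 90: heading 180 -> 270
  REPEAT 2 [
    -- iteration 1/2 --
    RT 90: heading 270 -> 180
    LT 180: heading 180 -> 0
    -- iteration 2/2 --
    RT 90: heading 0 -> 270
    LT 180: heading 270 -> 90
  ]
]
FD 13.8: (0,-11.3) -> (0,2.5) [heading=90, draw]
Final: pos=(0,2.5), heading=90, 4 segment(s) drawn

Segment lengths:
  seg 1: (0,0) -> (-11.3,0), length = 11.3
  seg 2: (-11.3,0) -> (-11.3,-11.3), length = 11.3
  seg 3: (-11.3,-11.3) -> (0,-11.3), length = 11.3
  seg 4: (0,-11.3) -> (0,2.5), length = 13.8
Total = 47.7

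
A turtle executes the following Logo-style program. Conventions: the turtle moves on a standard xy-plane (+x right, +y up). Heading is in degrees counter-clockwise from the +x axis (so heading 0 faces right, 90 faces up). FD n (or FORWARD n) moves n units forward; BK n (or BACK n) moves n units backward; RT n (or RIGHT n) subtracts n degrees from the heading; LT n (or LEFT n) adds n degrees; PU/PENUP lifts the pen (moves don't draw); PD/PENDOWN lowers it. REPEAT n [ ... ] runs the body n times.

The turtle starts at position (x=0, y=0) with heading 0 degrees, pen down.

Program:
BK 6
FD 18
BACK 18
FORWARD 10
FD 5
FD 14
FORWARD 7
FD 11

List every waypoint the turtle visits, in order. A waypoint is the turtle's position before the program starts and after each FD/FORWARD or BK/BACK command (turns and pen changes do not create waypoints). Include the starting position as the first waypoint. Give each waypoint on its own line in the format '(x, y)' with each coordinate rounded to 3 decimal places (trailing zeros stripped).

Executing turtle program step by step:
Start: pos=(0,0), heading=0, pen down
BK 6: (0,0) -> (-6,0) [heading=0, draw]
FD 18: (-6,0) -> (12,0) [heading=0, draw]
BK 18: (12,0) -> (-6,0) [heading=0, draw]
FD 10: (-6,0) -> (4,0) [heading=0, draw]
FD 5: (4,0) -> (9,0) [heading=0, draw]
FD 14: (9,0) -> (23,0) [heading=0, draw]
FD 7: (23,0) -> (30,0) [heading=0, draw]
FD 11: (30,0) -> (41,0) [heading=0, draw]
Final: pos=(41,0), heading=0, 8 segment(s) drawn
Waypoints (9 total):
(0, 0)
(-6, 0)
(12, 0)
(-6, 0)
(4, 0)
(9, 0)
(23, 0)
(30, 0)
(41, 0)

Answer: (0, 0)
(-6, 0)
(12, 0)
(-6, 0)
(4, 0)
(9, 0)
(23, 0)
(30, 0)
(41, 0)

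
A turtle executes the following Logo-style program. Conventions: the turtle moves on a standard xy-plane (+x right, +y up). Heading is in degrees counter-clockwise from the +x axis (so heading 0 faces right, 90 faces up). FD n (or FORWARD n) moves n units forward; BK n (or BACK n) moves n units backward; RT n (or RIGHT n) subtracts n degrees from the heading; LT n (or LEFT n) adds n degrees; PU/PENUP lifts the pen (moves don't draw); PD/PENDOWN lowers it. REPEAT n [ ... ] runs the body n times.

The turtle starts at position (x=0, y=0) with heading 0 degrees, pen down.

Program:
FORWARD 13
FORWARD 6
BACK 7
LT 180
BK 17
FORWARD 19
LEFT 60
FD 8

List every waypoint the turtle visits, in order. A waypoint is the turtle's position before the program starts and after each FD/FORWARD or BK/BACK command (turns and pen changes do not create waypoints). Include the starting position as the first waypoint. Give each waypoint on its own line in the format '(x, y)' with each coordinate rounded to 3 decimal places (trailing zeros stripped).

Answer: (0, 0)
(13, 0)
(19, 0)
(12, 0)
(29, 0)
(10, 0)
(6, -6.928)

Derivation:
Executing turtle program step by step:
Start: pos=(0,0), heading=0, pen down
FD 13: (0,0) -> (13,0) [heading=0, draw]
FD 6: (13,0) -> (19,0) [heading=0, draw]
BK 7: (19,0) -> (12,0) [heading=0, draw]
LT 180: heading 0 -> 180
BK 17: (12,0) -> (29,0) [heading=180, draw]
FD 19: (29,0) -> (10,0) [heading=180, draw]
LT 60: heading 180 -> 240
FD 8: (10,0) -> (6,-6.928) [heading=240, draw]
Final: pos=(6,-6.928), heading=240, 6 segment(s) drawn
Waypoints (7 total):
(0, 0)
(13, 0)
(19, 0)
(12, 0)
(29, 0)
(10, 0)
(6, -6.928)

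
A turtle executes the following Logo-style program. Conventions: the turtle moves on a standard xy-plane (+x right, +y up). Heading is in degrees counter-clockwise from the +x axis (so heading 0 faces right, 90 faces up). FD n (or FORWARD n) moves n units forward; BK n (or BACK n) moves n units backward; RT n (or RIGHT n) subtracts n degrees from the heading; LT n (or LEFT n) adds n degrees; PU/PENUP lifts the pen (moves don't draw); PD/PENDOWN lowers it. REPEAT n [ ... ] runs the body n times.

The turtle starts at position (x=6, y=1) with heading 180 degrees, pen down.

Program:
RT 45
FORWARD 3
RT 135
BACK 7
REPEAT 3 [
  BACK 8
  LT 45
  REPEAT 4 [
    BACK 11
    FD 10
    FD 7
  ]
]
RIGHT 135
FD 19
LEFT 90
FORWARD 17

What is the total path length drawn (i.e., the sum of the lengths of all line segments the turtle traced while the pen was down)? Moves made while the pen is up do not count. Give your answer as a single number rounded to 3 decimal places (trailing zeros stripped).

Executing turtle program step by step:
Start: pos=(6,1), heading=180, pen down
RT 45: heading 180 -> 135
FD 3: (6,1) -> (3.879,3.121) [heading=135, draw]
RT 135: heading 135 -> 0
BK 7: (3.879,3.121) -> (-3.121,3.121) [heading=0, draw]
REPEAT 3 [
  -- iteration 1/3 --
  BK 8: (-3.121,3.121) -> (-11.121,3.121) [heading=0, draw]
  LT 45: heading 0 -> 45
  REPEAT 4 [
    -- iteration 1/4 --
    BK 11: (-11.121,3.121) -> (-18.899,-4.657) [heading=45, draw]
    FD 10: (-18.899,-4.657) -> (-11.828,2.414) [heading=45, draw]
    FD 7: (-11.828,2.414) -> (-6.879,7.364) [heading=45, draw]
    -- iteration 2/4 --
    BK 11: (-6.879,7.364) -> (-14.657,-0.414) [heading=45, draw]
    FD 10: (-14.657,-0.414) -> (-7.586,6.657) [heading=45, draw]
    FD 7: (-7.586,6.657) -> (-2.636,11.607) [heading=45, draw]
    -- iteration 3/4 --
    BK 11: (-2.636,11.607) -> (-10.414,3.828) [heading=45, draw]
    FD 10: (-10.414,3.828) -> (-3.343,10.899) [heading=45, draw]
    FD 7: (-3.343,10.899) -> (1.607,15.849) [heading=45, draw]
    -- iteration 4/4 --
    BK 11: (1.607,15.849) -> (-6.172,8.071) [heading=45, draw]
    FD 10: (-6.172,8.071) -> (0.899,15.142) [heading=45, draw]
    FD 7: (0.899,15.142) -> (5.849,20.092) [heading=45, draw]
  ]
  -- iteration 2/3 --
  BK 8: (5.849,20.092) -> (0.192,14.435) [heading=45, draw]
  LT 45: heading 45 -> 90
  REPEAT 4 [
    -- iteration 1/4 --
    BK 11: (0.192,14.435) -> (0.192,3.435) [heading=90, draw]
    FD 10: (0.192,3.435) -> (0.192,13.435) [heading=90, draw]
    FD 7: (0.192,13.435) -> (0.192,20.435) [heading=90, draw]
    -- iteration 2/4 --
    BK 11: (0.192,20.435) -> (0.192,9.435) [heading=90, draw]
    FD 10: (0.192,9.435) -> (0.192,19.435) [heading=90, draw]
    FD 7: (0.192,19.435) -> (0.192,26.435) [heading=90, draw]
    -- iteration 3/4 --
    BK 11: (0.192,26.435) -> (0.192,15.435) [heading=90, draw]
    FD 10: (0.192,15.435) -> (0.192,25.435) [heading=90, draw]
    FD 7: (0.192,25.435) -> (0.192,32.435) [heading=90, draw]
    -- iteration 4/4 --
    BK 11: (0.192,32.435) -> (0.192,21.435) [heading=90, draw]
    FD 10: (0.192,21.435) -> (0.192,31.435) [heading=90, draw]
    FD 7: (0.192,31.435) -> (0.192,38.435) [heading=90, draw]
  ]
  -- iteration 3/3 --
  BK 8: (0.192,38.435) -> (0.192,30.435) [heading=90, draw]
  LT 45: heading 90 -> 135
  REPEAT 4 [
    -- iteration 1/4 --
    BK 11: (0.192,30.435) -> (7.971,22.657) [heading=135, draw]
    FD 10: (7.971,22.657) -> (0.899,29.728) [heading=135, draw]
    FD 7: (0.899,29.728) -> (-4.05,34.678) [heading=135, draw]
    -- iteration 2/4 --
    BK 11: (-4.05,34.678) -> (3.728,26.899) [heading=135, draw]
    FD 10: (3.728,26.899) -> (-3.343,33.971) [heading=135, draw]
    FD 7: (-3.343,33.971) -> (-8.293,38.92) [heading=135, draw]
    -- iteration 3/4 --
    BK 11: (-8.293,38.92) -> (-0.515,31.142) [heading=135, draw]
    FD 10: (-0.515,31.142) -> (-7.586,38.213) [heading=135, draw]
    FD 7: (-7.586,38.213) -> (-12.536,43.163) [heading=135, draw]
    -- iteration 4/4 --
    BK 11: (-12.536,43.163) -> (-4.757,35.385) [heading=135, draw]
    FD 10: (-4.757,35.385) -> (-11.828,42.456) [heading=135, draw]
    FD 7: (-11.828,42.456) -> (-16.778,47.406) [heading=135, draw]
  ]
]
RT 135: heading 135 -> 0
FD 19: (-16.778,47.406) -> (2.222,47.406) [heading=0, draw]
LT 90: heading 0 -> 90
FD 17: (2.222,47.406) -> (2.222,64.406) [heading=90, draw]
Final: pos=(2.222,64.406), heading=90, 43 segment(s) drawn

Segment lengths:
  seg 1: (6,1) -> (3.879,3.121), length = 3
  seg 2: (3.879,3.121) -> (-3.121,3.121), length = 7
  seg 3: (-3.121,3.121) -> (-11.121,3.121), length = 8
  seg 4: (-11.121,3.121) -> (-18.899,-4.657), length = 11
  seg 5: (-18.899,-4.657) -> (-11.828,2.414), length = 10
  seg 6: (-11.828,2.414) -> (-6.879,7.364), length = 7
  seg 7: (-6.879,7.364) -> (-14.657,-0.414), length = 11
  seg 8: (-14.657,-0.414) -> (-7.586,6.657), length = 10
  seg 9: (-7.586,6.657) -> (-2.636,11.607), length = 7
  seg 10: (-2.636,11.607) -> (-10.414,3.828), length = 11
  seg 11: (-10.414,3.828) -> (-3.343,10.899), length = 10
  seg 12: (-3.343,10.899) -> (1.607,15.849), length = 7
  seg 13: (1.607,15.849) -> (-6.172,8.071), length = 11
  seg 14: (-6.172,8.071) -> (0.899,15.142), length = 10
  seg 15: (0.899,15.142) -> (5.849,20.092), length = 7
  seg 16: (5.849,20.092) -> (0.192,14.435), length = 8
  seg 17: (0.192,14.435) -> (0.192,3.435), length = 11
  seg 18: (0.192,3.435) -> (0.192,13.435), length = 10
  seg 19: (0.192,13.435) -> (0.192,20.435), length = 7
  seg 20: (0.192,20.435) -> (0.192,9.435), length = 11
  seg 21: (0.192,9.435) -> (0.192,19.435), length = 10
  seg 22: (0.192,19.435) -> (0.192,26.435), length = 7
  seg 23: (0.192,26.435) -> (0.192,15.435), length = 11
  seg 24: (0.192,15.435) -> (0.192,25.435), length = 10
  seg 25: (0.192,25.435) -> (0.192,32.435), length = 7
  seg 26: (0.192,32.435) -> (0.192,21.435), length = 11
  seg 27: (0.192,21.435) -> (0.192,31.435), length = 10
  seg 28: (0.192,31.435) -> (0.192,38.435), length = 7
  seg 29: (0.192,38.435) -> (0.192,30.435), length = 8
  seg 30: (0.192,30.435) -> (7.971,22.657), length = 11
  seg 31: (7.971,22.657) -> (0.899,29.728), length = 10
  seg 32: (0.899,29.728) -> (-4.05,34.678), length = 7
  seg 33: (-4.05,34.678) -> (3.728,26.899), length = 11
  seg 34: (3.728,26.899) -> (-3.343,33.971), length = 10
  seg 35: (-3.343,33.971) -> (-8.293,38.92), length = 7
  seg 36: (-8.293,38.92) -> (-0.515,31.142), length = 11
  seg 37: (-0.515,31.142) -> (-7.586,38.213), length = 10
  seg 38: (-7.586,38.213) -> (-12.536,43.163), length = 7
  seg 39: (-12.536,43.163) -> (-4.757,35.385), length = 11
  seg 40: (-4.757,35.385) -> (-11.828,42.456), length = 10
  seg 41: (-11.828,42.456) -> (-16.778,47.406), length = 7
  seg 42: (-16.778,47.406) -> (2.222,47.406), length = 19
  seg 43: (2.222,47.406) -> (2.222,64.406), length = 17
Total = 406

Answer: 406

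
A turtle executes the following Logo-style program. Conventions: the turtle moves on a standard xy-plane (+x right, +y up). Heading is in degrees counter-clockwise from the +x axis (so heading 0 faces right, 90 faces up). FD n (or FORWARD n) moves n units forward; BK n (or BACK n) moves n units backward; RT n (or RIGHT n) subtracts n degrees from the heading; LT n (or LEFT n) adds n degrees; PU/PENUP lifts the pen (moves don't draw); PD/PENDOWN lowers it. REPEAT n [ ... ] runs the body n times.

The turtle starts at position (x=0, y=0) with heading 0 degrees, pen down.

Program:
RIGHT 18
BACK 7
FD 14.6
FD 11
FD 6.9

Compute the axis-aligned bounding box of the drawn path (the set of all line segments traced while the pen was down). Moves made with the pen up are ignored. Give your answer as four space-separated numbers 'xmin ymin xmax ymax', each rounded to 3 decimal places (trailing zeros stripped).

Answer: -6.657 -7.88 24.252 2.163

Derivation:
Executing turtle program step by step:
Start: pos=(0,0), heading=0, pen down
RT 18: heading 0 -> 342
BK 7: (0,0) -> (-6.657,2.163) [heading=342, draw]
FD 14.6: (-6.657,2.163) -> (7.228,-2.349) [heading=342, draw]
FD 11: (7.228,-2.349) -> (17.69,-5.748) [heading=342, draw]
FD 6.9: (17.69,-5.748) -> (24.252,-7.88) [heading=342, draw]
Final: pos=(24.252,-7.88), heading=342, 4 segment(s) drawn

Segment endpoints: x in {-6.657, 0, 7.228, 17.69, 24.252}, y in {-7.88, -5.748, -2.349, 0, 2.163}
xmin=-6.657, ymin=-7.88, xmax=24.252, ymax=2.163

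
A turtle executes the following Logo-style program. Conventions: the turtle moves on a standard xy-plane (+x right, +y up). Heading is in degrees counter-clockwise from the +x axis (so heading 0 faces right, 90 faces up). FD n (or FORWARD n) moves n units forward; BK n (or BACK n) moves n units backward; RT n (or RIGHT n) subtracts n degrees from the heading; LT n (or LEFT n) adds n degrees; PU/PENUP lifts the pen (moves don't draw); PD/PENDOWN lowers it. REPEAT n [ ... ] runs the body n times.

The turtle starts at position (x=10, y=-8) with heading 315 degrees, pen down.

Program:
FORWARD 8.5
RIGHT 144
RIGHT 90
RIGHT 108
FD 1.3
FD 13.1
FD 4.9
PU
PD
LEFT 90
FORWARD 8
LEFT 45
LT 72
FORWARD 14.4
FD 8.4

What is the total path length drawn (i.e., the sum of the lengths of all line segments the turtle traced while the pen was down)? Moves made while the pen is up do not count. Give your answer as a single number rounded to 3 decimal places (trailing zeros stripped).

Answer: 58.6

Derivation:
Executing turtle program step by step:
Start: pos=(10,-8), heading=315, pen down
FD 8.5: (10,-8) -> (16.01,-14.01) [heading=315, draw]
RT 144: heading 315 -> 171
RT 90: heading 171 -> 81
RT 108: heading 81 -> 333
FD 1.3: (16.01,-14.01) -> (17.169,-14.601) [heading=333, draw]
FD 13.1: (17.169,-14.601) -> (28.841,-20.548) [heading=333, draw]
FD 4.9: (28.841,-20.548) -> (33.207,-22.772) [heading=333, draw]
PU: pen up
PD: pen down
LT 90: heading 333 -> 63
FD 8: (33.207,-22.772) -> (36.839,-15.644) [heading=63, draw]
LT 45: heading 63 -> 108
LT 72: heading 108 -> 180
FD 14.4: (36.839,-15.644) -> (22.439,-15.644) [heading=180, draw]
FD 8.4: (22.439,-15.644) -> (14.039,-15.644) [heading=180, draw]
Final: pos=(14.039,-15.644), heading=180, 7 segment(s) drawn

Segment lengths:
  seg 1: (10,-8) -> (16.01,-14.01), length = 8.5
  seg 2: (16.01,-14.01) -> (17.169,-14.601), length = 1.3
  seg 3: (17.169,-14.601) -> (28.841,-20.548), length = 13.1
  seg 4: (28.841,-20.548) -> (33.207,-22.772), length = 4.9
  seg 5: (33.207,-22.772) -> (36.839,-15.644), length = 8
  seg 6: (36.839,-15.644) -> (22.439,-15.644), length = 14.4
  seg 7: (22.439,-15.644) -> (14.039,-15.644), length = 8.4
Total = 58.6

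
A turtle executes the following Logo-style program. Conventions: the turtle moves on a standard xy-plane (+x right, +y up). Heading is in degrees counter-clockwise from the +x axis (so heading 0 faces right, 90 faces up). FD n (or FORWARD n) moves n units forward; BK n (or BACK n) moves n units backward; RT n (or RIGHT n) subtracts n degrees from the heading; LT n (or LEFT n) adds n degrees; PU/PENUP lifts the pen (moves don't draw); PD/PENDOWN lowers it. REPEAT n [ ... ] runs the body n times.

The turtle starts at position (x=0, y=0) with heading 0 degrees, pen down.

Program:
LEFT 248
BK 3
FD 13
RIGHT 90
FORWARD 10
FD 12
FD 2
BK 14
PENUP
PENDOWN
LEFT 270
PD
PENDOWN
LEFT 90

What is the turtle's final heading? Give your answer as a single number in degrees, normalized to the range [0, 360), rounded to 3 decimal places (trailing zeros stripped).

Answer: 158

Derivation:
Executing turtle program step by step:
Start: pos=(0,0), heading=0, pen down
LT 248: heading 0 -> 248
BK 3: (0,0) -> (1.124,2.782) [heading=248, draw]
FD 13: (1.124,2.782) -> (-3.746,-9.272) [heading=248, draw]
RT 90: heading 248 -> 158
FD 10: (-3.746,-9.272) -> (-13.018,-5.526) [heading=158, draw]
FD 12: (-13.018,-5.526) -> (-24.144,-1.03) [heading=158, draw]
FD 2: (-24.144,-1.03) -> (-25.998,-0.281) [heading=158, draw]
BK 14: (-25.998,-0.281) -> (-13.018,-5.526) [heading=158, draw]
PU: pen up
PD: pen down
LT 270: heading 158 -> 68
PD: pen down
PD: pen down
LT 90: heading 68 -> 158
Final: pos=(-13.018,-5.526), heading=158, 6 segment(s) drawn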